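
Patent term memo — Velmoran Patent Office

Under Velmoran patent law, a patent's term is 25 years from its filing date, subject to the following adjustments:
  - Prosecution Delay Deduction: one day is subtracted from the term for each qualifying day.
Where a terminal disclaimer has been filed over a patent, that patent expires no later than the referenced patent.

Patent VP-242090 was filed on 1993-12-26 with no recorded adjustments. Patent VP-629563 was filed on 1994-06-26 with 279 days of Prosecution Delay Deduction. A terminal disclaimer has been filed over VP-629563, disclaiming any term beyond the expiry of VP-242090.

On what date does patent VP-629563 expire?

September 20, 2018

Natural term of VP-629563:
  Base: filing + 25 years → 26 June 2019.
  Prosecution Delay Deduction: −279 days → 20 September 2018.
Expiry of referenced patent VP-242090:
  Base: filing + 25 years → 26 December 2018.
Terminal disclaimer: VP-629563 expires on the earlier of 20 September 2018 and 26 December 2018.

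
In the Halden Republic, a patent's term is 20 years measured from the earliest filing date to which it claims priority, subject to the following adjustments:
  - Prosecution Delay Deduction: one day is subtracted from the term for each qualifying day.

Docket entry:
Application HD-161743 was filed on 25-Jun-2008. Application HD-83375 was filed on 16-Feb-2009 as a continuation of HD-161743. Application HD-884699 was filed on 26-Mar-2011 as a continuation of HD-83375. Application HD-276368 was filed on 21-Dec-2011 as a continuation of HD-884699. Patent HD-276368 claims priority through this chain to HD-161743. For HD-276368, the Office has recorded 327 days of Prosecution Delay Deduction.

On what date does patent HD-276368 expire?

2027-08-03

Earliest priority filing: 25 June 2008.
Base term: 25 June 2008 + 20 years → 25 June 2028.
Prosecution Delay Deduction: −327 days → 3 August 2027.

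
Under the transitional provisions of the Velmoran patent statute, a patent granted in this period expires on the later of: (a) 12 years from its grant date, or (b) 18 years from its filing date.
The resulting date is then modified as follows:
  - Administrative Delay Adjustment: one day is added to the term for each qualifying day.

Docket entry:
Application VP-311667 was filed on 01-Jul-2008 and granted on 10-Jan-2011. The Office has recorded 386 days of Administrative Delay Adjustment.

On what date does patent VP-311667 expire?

(a) grant + 12 years → 10 January 2023.
(b) filing + 18 years → 1 July 2026.
Later of the two: 1 July 2026.
Administrative Delay Adjustment: +386 days → 22 July 2027.

2027-07-22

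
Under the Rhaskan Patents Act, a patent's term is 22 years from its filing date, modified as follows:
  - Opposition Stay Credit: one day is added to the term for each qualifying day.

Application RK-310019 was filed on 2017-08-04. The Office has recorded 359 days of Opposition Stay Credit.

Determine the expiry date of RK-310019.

2040-07-28

Base term: filing date + 22 years → 4 August 2039.
Opposition Stay Credit: +359 days → 28 July 2040.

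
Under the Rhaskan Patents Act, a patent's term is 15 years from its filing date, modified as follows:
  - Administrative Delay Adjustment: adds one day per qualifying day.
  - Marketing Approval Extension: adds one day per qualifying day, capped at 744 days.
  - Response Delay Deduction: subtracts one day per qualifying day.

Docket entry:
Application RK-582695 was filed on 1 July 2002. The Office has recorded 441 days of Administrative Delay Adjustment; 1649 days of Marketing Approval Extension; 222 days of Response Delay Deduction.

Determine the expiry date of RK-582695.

2020-02-19

Base term: filing date + 15 years → 1 July 2017.
Administrative Delay Adjustment: +441 days → 15 September 2018.
Marketing Approval Extension: 1649 days claimed exceeds the 744-day cap, so +744 days → 28 September 2020.
Response Delay Deduction: −222 days → 19 February 2020.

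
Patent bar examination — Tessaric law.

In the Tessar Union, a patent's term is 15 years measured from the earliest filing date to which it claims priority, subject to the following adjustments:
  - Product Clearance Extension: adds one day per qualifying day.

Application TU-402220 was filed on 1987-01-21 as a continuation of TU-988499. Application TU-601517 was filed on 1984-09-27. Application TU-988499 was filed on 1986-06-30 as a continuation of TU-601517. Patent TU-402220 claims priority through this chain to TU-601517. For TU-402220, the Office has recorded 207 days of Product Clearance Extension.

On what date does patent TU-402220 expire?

Earliest priority filing: 27 September 1984.
Base term: 27 September 1984 + 15 years → 27 September 1999.
Product Clearance Extension: +207 days → 21 April 2000.

April 21, 2000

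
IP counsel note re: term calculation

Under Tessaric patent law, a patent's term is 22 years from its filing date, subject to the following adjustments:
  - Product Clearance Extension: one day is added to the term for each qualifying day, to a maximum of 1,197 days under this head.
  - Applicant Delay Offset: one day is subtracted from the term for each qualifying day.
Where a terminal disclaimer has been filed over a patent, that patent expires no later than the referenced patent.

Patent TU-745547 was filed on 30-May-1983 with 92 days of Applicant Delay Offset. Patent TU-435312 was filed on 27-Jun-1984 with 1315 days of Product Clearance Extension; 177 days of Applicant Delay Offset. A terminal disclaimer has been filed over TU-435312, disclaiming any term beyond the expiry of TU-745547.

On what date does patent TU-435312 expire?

Natural term of TU-435312:
  Base: filing + 22 years → 27 June 2006.
  Product Clearance Extension: 1315 days claimed exceeds the 1197-day cap, so +1197 days → 6 October 2009.
  Applicant Delay Offset: −177 days → 12 April 2009.
Expiry of referenced patent TU-745547:
  Base: filing + 22 years → 30 May 2005.
  Applicant Delay Offset: −92 days → 27 February 2005.
Terminal disclaimer: TU-435312 expires on the earlier of 12 April 2009 and 27 February 2005.

February 27, 2005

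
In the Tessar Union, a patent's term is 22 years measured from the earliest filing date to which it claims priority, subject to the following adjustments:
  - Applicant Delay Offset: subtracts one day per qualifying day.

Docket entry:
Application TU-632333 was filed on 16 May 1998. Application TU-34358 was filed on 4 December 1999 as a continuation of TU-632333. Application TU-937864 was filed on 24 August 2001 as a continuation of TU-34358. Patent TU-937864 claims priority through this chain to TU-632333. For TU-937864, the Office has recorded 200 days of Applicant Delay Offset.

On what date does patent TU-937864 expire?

Earliest priority filing: 16 May 1998.
Base term: 16 May 1998 + 22 years → 16 May 2020.
Applicant Delay Offset: −200 days → 29 October 2019.

October 29, 2019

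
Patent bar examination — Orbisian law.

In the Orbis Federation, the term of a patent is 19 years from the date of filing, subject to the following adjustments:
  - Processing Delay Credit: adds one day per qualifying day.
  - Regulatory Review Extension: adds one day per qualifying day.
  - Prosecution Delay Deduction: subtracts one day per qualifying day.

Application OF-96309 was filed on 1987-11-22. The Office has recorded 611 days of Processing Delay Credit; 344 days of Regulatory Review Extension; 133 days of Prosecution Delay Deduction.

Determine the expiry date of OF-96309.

February 21, 2009

Base term: filing date + 19 years → 22 November 2006.
Processing Delay Credit: +611 days → 25 July 2008.
Regulatory Review Extension: +344 days → 4 July 2009.
Prosecution Delay Deduction: −133 days → 21 February 2009.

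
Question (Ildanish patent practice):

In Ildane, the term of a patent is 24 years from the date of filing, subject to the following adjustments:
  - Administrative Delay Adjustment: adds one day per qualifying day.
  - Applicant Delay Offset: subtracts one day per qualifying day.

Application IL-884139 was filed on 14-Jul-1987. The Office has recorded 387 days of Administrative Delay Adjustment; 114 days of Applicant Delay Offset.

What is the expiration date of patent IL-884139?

2012-04-12

Base term: filing date + 24 years → 14 July 2011.
Administrative Delay Adjustment: +387 days → 4 August 2012.
Applicant Delay Offset: −114 days → 12 April 2012.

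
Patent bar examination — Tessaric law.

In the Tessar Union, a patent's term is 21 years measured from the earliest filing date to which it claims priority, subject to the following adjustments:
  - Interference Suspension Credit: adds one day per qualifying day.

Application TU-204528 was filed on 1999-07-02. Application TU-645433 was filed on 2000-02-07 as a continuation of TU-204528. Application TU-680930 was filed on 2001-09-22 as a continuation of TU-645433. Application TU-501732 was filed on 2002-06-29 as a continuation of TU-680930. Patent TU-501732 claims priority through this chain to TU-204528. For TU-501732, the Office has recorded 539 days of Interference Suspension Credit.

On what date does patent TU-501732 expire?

2021-12-23

Earliest priority filing: 2 July 1999.
Base term: 2 July 1999 + 21 years → 2 July 2020.
Interference Suspension Credit: +539 days → 23 December 2021.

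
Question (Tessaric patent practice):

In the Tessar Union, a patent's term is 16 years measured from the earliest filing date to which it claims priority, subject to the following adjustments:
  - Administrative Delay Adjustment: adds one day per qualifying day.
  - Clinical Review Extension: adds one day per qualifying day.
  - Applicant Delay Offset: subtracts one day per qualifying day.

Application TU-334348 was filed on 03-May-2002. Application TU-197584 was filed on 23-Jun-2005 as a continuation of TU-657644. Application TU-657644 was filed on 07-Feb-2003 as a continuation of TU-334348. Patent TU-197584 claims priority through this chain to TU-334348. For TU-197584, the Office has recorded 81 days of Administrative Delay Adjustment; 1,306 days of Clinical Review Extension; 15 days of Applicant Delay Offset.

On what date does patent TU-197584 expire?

February 3, 2022

Earliest priority filing: 3 May 2002.
Base term: 3 May 2002 + 16 years → 3 May 2018.
Administrative Delay Adjustment: +81 days → 23 July 2018.
Clinical Review Extension: +1306 days → 18 February 2022.
Applicant Delay Offset: −15 days → 3 February 2022.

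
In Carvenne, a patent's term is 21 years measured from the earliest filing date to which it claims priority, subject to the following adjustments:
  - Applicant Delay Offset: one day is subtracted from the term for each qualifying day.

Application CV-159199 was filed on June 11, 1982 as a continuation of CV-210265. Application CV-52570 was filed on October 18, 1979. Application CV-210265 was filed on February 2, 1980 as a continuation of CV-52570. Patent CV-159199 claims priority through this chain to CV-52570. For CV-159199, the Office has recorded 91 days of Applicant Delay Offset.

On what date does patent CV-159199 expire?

Earliest priority filing: 18 October 1979.
Base term: 18 October 1979 + 21 years → 18 October 2000.
Applicant Delay Offset: −91 days → 19 July 2000.

2000-07-19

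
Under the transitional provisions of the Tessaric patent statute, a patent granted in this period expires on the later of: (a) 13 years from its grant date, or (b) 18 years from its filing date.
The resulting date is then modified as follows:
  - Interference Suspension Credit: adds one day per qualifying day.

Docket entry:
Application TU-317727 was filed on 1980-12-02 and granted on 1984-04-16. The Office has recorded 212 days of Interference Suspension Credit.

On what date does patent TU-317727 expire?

1999-07-02

(a) grant + 13 years → 16 April 1997.
(b) filing + 18 years → 2 December 1998.
Later of the two: 2 December 1998.
Interference Suspension Credit: +212 days → 2 July 1999.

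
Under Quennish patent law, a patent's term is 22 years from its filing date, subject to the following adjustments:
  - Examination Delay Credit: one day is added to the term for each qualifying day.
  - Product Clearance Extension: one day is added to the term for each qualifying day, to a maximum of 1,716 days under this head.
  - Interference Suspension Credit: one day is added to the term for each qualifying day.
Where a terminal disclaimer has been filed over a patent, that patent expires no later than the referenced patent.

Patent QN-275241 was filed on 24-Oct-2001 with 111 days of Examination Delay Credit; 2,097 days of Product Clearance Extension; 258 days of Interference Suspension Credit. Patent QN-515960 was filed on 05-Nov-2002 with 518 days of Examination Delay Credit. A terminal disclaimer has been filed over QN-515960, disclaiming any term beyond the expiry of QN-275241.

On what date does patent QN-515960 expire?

2026-04-07

Natural term of QN-515960:
  Base: filing + 22 years → 5 November 2024.
  Examination Delay Credit: +518 days → 7 April 2026.
Expiry of referenced patent QN-275241:
  Base: filing + 22 years → 24 October 2023.
  Examination Delay Credit: +111 days → 12 February 2024.
  Product Clearance Extension: 2097 days claimed exceeds the 1716-day cap, so +1716 days → 24 October 2028.
  Interference Suspension Credit: +258 days → 9 July 2029.
Terminal disclaimer: QN-515960 expires on the earlier of 7 April 2026 and 9 July 2029.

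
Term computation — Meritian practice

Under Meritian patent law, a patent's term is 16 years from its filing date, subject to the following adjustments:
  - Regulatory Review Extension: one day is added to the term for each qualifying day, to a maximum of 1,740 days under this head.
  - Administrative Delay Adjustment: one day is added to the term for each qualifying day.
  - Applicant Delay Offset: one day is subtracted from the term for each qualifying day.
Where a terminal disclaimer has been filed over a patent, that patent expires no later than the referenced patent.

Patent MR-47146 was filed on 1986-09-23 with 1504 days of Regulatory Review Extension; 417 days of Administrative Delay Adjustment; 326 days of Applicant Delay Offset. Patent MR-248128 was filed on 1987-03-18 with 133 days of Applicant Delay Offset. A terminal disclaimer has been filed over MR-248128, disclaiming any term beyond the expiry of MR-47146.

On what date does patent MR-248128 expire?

Natural term of MR-248128:
  Base: filing + 16 years → 18 March 2003.
  Applicant Delay Offset: −133 days → 5 November 2002.
Expiry of referenced patent MR-47146:
  Base: filing + 16 years → 23 September 2002.
  Regulatory Review Extension: 1504 days (within the 1740-day cap) → +1504 days → 5 November 2006.
  Administrative Delay Adjustment: +417 days → 27 December 2007.
  Applicant Delay Offset: −326 days → 4 February 2007.
Terminal disclaimer: MR-248128 expires on the earlier of 5 November 2002 and 4 February 2007.

November 5, 2002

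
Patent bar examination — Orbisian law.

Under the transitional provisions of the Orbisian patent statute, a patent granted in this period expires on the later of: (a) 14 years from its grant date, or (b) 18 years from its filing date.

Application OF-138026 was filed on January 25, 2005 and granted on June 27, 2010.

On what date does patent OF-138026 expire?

(a) grant + 14 years → 27 June 2024.
(b) filing + 18 years → 25 January 2023.
Later of the two: 27 June 2024.

June 27, 2024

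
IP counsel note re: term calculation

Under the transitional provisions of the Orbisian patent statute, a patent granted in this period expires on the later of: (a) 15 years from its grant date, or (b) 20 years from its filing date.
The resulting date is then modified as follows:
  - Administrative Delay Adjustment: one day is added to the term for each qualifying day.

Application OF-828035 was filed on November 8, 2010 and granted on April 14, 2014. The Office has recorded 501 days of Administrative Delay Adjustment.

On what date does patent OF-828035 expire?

(a) grant + 15 years → 14 April 2029.
(b) filing + 20 years → 8 November 2030.
Later of the two: 8 November 2030.
Administrative Delay Adjustment: +501 days → 23 March 2032.

2032-03-23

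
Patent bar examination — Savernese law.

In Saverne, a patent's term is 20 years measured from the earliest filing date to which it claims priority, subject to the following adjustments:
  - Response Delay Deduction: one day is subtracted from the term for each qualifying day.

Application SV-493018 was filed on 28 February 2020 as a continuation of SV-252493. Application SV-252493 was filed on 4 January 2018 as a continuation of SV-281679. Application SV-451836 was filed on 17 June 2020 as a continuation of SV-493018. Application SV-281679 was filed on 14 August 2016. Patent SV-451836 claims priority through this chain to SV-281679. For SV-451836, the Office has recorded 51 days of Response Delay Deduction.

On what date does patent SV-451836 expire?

June 24, 2036

Earliest priority filing: 14 August 2016.
Base term: 14 August 2016 + 20 years → 14 August 2036.
Response Delay Deduction: −51 days → 24 June 2036.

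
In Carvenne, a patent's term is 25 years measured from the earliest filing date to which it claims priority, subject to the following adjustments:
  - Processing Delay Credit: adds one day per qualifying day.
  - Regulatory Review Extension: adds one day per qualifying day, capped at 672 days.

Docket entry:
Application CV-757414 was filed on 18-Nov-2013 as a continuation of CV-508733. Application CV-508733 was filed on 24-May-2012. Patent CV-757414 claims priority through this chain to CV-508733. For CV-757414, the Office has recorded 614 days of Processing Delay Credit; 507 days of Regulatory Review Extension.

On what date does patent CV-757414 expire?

Earliest priority filing: 24 May 2012.
Base term: 24 May 2012 + 25 years → 24 May 2037.
Processing Delay Credit: +614 days → 28 January 2039.
Regulatory Review Extension: 507 days (within the 672-day cap) → +507 days → 18 June 2040.

2040-06-18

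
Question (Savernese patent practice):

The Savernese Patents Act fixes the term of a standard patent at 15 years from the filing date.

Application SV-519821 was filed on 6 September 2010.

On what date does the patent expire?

2025-09-06

Filing date + 15 years → 6 September 2025.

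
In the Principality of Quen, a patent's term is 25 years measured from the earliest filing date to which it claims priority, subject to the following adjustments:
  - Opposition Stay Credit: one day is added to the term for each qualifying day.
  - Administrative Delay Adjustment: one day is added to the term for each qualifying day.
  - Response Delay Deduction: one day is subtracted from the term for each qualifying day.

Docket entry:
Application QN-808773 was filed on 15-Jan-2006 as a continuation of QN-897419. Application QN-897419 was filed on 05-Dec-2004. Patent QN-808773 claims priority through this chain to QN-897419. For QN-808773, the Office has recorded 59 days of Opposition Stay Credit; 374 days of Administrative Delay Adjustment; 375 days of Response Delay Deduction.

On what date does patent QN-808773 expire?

February 1, 2030

Earliest priority filing: 5 December 2004.
Base term: 5 December 2004 + 25 years → 5 December 2029.
Opposition Stay Credit: +59 days → 2 February 2030.
Administrative Delay Adjustment: +374 days → 11 February 2031.
Response Delay Deduction: −375 days → 1 February 2030.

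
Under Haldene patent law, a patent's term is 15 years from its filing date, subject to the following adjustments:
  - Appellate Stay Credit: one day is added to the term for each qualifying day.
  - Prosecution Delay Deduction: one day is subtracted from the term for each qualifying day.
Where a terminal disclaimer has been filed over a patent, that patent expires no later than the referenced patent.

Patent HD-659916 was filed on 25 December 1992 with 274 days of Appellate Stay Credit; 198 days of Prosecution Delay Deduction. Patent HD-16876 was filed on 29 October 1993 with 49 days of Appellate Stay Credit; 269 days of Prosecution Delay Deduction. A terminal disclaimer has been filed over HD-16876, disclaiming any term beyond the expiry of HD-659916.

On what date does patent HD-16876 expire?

Natural term of HD-16876:
  Base: filing + 15 years → 29 October 2008.
  Appellate Stay Credit: +49 days → 17 December 2008.
  Prosecution Delay Deduction: −269 days → 23 March 2008.
Expiry of referenced patent HD-659916:
  Base: filing + 15 years → 25 December 2007.
  Appellate Stay Credit: +274 days → 24 September 2008.
  Prosecution Delay Deduction: −198 days → 10 March 2008.
Terminal disclaimer: HD-16876 expires on the earlier of 23 March 2008 and 10 March 2008.

March 10, 2008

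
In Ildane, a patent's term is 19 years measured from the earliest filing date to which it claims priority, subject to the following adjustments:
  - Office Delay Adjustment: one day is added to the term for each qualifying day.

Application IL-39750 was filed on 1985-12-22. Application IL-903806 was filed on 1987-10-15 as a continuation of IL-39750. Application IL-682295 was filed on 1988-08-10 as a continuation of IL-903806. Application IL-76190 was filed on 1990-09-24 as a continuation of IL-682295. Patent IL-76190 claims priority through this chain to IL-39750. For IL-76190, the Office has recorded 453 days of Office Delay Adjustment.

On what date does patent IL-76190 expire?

March 20, 2006

Earliest priority filing: 22 December 1985.
Base term: 22 December 1985 + 19 years → 22 December 2004.
Office Delay Adjustment: +453 days → 20 March 2006.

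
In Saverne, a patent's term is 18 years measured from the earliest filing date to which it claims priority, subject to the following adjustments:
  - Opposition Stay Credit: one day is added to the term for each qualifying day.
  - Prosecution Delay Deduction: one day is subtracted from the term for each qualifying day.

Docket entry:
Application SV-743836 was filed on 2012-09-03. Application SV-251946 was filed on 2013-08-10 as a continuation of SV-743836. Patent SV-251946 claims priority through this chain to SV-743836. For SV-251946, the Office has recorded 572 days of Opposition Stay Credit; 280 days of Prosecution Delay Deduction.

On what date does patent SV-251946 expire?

Earliest priority filing: 3 September 2012.
Base term: 3 September 2012 + 18 years → 3 September 2030.
Opposition Stay Credit: +572 days → 28 March 2032.
Prosecution Delay Deduction: −280 days → 22 June 2031.

2031-06-22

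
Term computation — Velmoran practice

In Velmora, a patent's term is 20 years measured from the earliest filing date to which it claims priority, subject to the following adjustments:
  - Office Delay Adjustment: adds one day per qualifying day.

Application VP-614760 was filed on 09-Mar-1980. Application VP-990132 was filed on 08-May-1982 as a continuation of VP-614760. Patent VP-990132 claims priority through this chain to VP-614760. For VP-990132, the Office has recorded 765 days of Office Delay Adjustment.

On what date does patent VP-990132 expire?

2002-04-13

Earliest priority filing: 9 March 1980.
Base term: 9 March 1980 + 20 years → 9 March 2000.
Office Delay Adjustment: +765 days → 13 April 2002.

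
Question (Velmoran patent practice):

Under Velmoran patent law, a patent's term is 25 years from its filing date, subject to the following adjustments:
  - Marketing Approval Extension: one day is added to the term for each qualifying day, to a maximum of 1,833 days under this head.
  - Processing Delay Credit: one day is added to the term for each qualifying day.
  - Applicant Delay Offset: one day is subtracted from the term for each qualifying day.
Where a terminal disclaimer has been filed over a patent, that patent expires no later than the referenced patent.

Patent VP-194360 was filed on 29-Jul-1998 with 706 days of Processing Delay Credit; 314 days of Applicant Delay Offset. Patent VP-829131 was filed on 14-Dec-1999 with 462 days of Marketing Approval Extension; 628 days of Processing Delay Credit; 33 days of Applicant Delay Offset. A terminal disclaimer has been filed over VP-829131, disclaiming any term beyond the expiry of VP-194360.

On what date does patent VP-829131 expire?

Natural term of VP-829131:
  Base: filing + 25 years → 14 December 2024.
  Marketing Approval Extension: 462 days (within the 1833-day cap) → +462 days → 21 March 2026.
  Processing Delay Credit: +628 days → 9 December 2027.
  Applicant Delay Offset: −33 days → 6 November 2027.
Expiry of referenced patent VP-194360:
  Base: filing + 25 years → 29 July 2023.
  Processing Delay Credit: +706 days → 4 July 2025.
  Applicant Delay Offset: −314 days → 24 August 2024.
Terminal disclaimer: VP-829131 expires on the earlier of 6 November 2027 and 24 August 2024.

2024-08-24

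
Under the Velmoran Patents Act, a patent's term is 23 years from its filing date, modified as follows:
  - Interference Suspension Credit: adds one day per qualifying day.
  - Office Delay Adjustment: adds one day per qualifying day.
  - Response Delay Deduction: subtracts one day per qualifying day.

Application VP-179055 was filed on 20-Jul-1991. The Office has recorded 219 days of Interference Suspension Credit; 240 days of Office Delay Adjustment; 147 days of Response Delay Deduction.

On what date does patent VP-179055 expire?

2015-05-28

Base term: filing date + 23 years → 20 July 2014.
Interference Suspension Credit: +219 days → 24 February 2015.
Office Delay Adjustment: +240 days → 22 October 2015.
Response Delay Deduction: −147 days → 28 May 2015.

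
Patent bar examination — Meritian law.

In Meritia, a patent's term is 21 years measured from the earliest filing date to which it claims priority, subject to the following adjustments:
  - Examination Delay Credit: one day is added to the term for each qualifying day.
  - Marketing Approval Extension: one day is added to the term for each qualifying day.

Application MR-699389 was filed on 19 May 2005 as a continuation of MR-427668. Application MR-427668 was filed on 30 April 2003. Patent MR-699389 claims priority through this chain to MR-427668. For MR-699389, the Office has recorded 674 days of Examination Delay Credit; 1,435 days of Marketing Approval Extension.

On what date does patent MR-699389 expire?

Earliest priority filing: 30 April 2003.
Base term: 30 April 2003 + 21 years → 30 April 2024.
Examination Delay Credit: +674 days → 5 March 2026.
Marketing Approval Extension: +1435 days → 7 February 2030.

February 7, 2030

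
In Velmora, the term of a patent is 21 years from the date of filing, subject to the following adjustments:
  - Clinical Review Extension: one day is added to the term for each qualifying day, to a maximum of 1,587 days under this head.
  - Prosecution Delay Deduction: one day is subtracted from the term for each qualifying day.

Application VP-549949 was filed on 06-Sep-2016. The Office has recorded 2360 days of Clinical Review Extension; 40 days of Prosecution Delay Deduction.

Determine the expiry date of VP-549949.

Base term: filing date + 21 years → 6 September 2037.
Clinical Review Extension: 2360 days claimed exceeds the 1587-day cap, so +1587 days → 10 January 2042.
Prosecution Delay Deduction: −40 days → 1 December 2041.

December 1, 2041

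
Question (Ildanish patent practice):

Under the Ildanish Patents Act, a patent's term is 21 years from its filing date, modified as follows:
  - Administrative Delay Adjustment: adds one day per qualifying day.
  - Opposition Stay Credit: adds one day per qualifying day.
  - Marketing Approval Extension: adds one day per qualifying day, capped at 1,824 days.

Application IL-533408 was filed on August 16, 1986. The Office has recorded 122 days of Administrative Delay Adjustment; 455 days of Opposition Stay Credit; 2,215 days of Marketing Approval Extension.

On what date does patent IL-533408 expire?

2014-03-13

Base term: filing date + 21 years → 16 August 2007.
Administrative Delay Adjustment: +122 days → 16 December 2007.
Opposition Stay Credit: +455 days → 15 March 2009.
Marketing Approval Extension: 2215 days claimed exceeds the 1824-day cap, so +1824 days → 13 March 2014.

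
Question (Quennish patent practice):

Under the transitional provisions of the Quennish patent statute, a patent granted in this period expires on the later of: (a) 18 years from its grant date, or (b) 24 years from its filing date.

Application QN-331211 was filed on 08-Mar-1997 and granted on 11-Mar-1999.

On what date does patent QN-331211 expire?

March 8, 2021

(a) grant + 18 years → 11 March 2017.
(b) filing + 24 years → 8 March 2021.
Later of the two: 8 March 2021.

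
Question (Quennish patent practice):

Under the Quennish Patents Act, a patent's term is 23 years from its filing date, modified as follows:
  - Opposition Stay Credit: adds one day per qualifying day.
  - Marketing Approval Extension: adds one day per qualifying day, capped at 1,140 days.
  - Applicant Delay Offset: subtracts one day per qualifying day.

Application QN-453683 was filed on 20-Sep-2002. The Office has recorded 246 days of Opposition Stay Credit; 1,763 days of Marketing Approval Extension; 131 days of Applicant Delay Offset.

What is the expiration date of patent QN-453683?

2029-02-26

Base term: filing date + 23 years → 20 September 2025.
Opposition Stay Credit: +246 days → 24 May 2026.
Marketing Approval Extension: 1763 days claimed exceeds the 1140-day cap, so +1140 days → 7 July 2029.
Applicant Delay Offset: −131 days → 26 February 2029.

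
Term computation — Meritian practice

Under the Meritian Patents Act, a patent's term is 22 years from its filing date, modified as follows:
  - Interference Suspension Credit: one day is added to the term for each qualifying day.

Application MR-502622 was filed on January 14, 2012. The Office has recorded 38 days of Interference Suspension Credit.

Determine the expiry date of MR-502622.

2034-02-21

Base term: filing date + 22 years → 14 January 2034.
Interference Suspension Credit: +38 days → 21 February 2034.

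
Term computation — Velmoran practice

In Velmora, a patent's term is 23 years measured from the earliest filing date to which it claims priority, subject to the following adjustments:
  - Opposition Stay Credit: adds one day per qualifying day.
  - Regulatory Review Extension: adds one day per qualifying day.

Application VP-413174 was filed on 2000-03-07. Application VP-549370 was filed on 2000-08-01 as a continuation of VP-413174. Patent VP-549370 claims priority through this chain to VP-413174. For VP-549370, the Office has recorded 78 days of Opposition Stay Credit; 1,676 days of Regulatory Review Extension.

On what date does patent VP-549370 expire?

Earliest priority filing: 7 March 2000.
Base term: 7 March 2000 + 23 years → 7 March 2023.
Opposition Stay Credit: +78 days → 24 May 2023.
Regulatory Review Extension: +1676 days → 25 December 2027.

2027-12-25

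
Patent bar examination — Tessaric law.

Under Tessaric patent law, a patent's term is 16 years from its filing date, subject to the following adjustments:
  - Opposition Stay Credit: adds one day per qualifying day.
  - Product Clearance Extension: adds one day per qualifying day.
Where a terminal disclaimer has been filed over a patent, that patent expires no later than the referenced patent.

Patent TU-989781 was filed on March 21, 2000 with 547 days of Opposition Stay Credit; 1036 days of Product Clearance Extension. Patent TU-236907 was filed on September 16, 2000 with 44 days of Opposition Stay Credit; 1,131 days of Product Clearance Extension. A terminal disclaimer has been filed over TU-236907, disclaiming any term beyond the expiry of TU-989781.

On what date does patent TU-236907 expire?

2019-12-05

Natural term of TU-236907:
  Base: filing + 16 years → 16 September 2016.
  Opposition Stay Credit: +44 days → 30 October 2016.
  Product Clearance Extension: +1131 days → 5 December 2019.
Expiry of referenced patent TU-989781:
  Base: filing + 16 years → 21 March 2016.
  Opposition Stay Credit: +547 days → 19 September 2017.
  Product Clearance Extension: +1036 days → 21 July 2020.
Terminal disclaimer: TU-236907 expires on the earlier of 5 December 2019 and 21 July 2020.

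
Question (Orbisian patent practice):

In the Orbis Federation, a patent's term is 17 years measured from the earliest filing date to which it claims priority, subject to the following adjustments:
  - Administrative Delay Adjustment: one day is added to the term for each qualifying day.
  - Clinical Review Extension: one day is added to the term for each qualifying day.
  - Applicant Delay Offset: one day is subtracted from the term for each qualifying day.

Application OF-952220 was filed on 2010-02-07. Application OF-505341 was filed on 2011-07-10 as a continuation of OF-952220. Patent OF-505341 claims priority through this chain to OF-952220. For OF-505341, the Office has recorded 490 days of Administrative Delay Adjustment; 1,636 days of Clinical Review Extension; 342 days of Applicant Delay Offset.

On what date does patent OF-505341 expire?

2031-12-27

Earliest priority filing: 7 February 2010.
Base term: 7 February 2010 + 17 years → 7 February 2027.
Administrative Delay Adjustment: +490 days → 11 June 2028.
Clinical Review Extension: +1636 days → 3 December 2032.
Applicant Delay Offset: −342 days → 27 December 2031.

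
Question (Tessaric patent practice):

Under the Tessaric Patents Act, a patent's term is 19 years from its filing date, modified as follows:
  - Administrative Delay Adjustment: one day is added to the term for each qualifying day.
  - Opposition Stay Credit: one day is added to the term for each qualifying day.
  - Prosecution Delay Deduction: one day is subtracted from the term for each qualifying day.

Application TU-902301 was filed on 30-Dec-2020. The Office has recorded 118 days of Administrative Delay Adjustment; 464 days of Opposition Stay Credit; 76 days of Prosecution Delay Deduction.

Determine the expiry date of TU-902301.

Base term: filing date + 19 years → 30 December 2039.
Administrative Delay Adjustment: +118 days → 26 April 2040.
Opposition Stay Credit: +464 days → 3 August 2041.
Prosecution Delay Deduction: −76 days → 19 May 2041.

2041-05-19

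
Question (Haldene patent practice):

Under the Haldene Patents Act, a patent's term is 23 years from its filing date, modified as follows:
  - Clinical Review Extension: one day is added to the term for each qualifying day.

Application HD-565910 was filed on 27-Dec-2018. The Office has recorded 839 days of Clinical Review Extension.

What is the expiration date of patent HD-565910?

April 14, 2044

Base term: filing date + 23 years → 27 December 2041.
Clinical Review Extension: +839 days → 14 April 2044.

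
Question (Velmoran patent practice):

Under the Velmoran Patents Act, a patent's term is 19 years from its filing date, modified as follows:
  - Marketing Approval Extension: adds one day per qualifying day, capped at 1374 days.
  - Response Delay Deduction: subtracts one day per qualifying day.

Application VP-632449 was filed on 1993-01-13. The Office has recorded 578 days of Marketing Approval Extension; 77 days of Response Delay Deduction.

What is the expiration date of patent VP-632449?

Base term: filing date + 19 years → 13 January 2012.
Marketing Approval Extension: 578 days (within the 1374-day cap) → +578 days → 13 August 2013.
Response Delay Deduction: −77 days → 28 May 2013.

2013-05-28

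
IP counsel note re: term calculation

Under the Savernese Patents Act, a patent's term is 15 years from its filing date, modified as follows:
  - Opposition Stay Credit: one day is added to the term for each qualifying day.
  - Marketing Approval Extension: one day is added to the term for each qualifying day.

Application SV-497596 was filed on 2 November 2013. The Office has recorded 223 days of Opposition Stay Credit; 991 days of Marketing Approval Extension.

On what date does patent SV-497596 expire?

Base term: filing date + 15 years → 2 November 2028.
Opposition Stay Credit: +223 days → 13 June 2029.
Marketing Approval Extension: +991 days → 29 February 2032.

February 29, 2032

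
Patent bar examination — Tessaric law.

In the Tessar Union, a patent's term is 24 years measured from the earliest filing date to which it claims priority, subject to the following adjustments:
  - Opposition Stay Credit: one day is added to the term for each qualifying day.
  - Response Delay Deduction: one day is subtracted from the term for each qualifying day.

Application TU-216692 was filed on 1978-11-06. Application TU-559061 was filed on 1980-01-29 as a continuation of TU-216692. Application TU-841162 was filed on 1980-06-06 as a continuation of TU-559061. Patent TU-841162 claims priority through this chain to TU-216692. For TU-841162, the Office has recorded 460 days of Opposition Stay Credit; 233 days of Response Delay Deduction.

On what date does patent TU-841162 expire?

June 21, 2003

Earliest priority filing: 6 November 1978.
Base term: 6 November 1978 + 24 years → 6 November 2002.
Opposition Stay Credit: +460 days → 9 February 2004.
Response Delay Deduction: −233 days → 21 June 2003.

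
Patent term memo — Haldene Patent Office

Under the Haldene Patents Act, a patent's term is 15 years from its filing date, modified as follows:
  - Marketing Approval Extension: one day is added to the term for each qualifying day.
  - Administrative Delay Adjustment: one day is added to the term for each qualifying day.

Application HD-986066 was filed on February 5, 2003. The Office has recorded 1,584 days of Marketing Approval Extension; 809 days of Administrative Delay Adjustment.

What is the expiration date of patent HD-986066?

Base term: filing date + 15 years → 5 February 2018.
Marketing Approval Extension: +1584 days → 8 June 2022.
Administrative Delay Adjustment: +809 days → 25 August 2024.

2024-08-25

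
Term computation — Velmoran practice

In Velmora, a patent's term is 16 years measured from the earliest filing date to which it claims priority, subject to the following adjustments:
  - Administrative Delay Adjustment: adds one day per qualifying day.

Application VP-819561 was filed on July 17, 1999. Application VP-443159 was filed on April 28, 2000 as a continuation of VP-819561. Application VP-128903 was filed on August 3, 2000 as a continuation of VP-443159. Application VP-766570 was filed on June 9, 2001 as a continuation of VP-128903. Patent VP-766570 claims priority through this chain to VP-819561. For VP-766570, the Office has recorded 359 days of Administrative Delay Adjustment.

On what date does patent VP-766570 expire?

July 10, 2016

Earliest priority filing: 17 July 1999.
Base term: 17 July 1999 + 16 years → 17 July 2015.
Administrative Delay Adjustment: +359 days → 10 July 2016.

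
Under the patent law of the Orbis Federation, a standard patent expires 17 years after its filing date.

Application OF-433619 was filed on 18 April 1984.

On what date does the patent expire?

Filing date + 17 years → 18 April 2001.

April 18, 2001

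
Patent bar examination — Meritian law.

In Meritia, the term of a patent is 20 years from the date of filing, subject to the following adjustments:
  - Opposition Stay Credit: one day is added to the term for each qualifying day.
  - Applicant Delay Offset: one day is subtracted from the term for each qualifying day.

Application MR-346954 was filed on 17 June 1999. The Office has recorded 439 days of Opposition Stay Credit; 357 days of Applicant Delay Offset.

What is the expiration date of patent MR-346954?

2019-09-07

Base term: filing date + 20 years → 17 June 2019.
Opposition Stay Credit: +439 days → 29 August 2020.
Applicant Delay Offset: −357 days → 7 September 2019.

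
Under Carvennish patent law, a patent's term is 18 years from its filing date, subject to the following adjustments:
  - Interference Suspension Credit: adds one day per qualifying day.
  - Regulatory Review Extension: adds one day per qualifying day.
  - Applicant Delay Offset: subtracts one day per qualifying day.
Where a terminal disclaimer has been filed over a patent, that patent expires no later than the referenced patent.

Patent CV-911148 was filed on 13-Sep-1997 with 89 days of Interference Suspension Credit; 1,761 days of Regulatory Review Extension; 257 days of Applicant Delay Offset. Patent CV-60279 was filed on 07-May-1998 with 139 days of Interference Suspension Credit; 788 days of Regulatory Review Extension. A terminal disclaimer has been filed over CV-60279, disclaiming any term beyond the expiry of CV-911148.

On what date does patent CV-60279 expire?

2018-11-20

Natural term of CV-60279:
  Base: filing + 18 years → 7 May 2016.
  Interference Suspension Credit: +139 days → 23 September 2016.
  Regulatory Review Extension: +788 days → 20 November 2018.
Expiry of referenced patent CV-911148:
  Base: filing + 18 years → 13 September 2015.
  Interference Suspension Credit: +89 days → 11 December 2015.
  Regulatory Review Extension: +1761 days → 6 October 2020.
  Applicant Delay Offset: −257 days → 23 January 2020.
Terminal disclaimer: CV-60279 expires on the earlier of 20 November 2018 and 23 January 2020.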